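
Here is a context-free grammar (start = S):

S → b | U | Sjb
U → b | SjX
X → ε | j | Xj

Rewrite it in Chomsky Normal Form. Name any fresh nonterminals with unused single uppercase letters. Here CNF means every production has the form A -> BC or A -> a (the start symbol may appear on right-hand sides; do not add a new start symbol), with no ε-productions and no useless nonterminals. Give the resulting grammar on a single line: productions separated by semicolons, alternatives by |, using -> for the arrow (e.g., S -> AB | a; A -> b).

S -> b | SA | SC | SD; A -> j; B -> b; C -> AB; D -> AX; X -> j | XA

Nullable: {X}; after ε-elimination: S -> U | b | Sjb; U -> b | Sj | SjX; X -> j | Xj.
After unit-elimination: S -> b | Sj | SjX | Sjb; U -> b | Sj | SjX; X -> j | Xj.
TERM: introduce B -> b, A -> j and substitute in every rule of length ≥2.
BIN: S -> SAB becomes S -> SC, C -> AB; S -> SAX becomes S -> SD, D -> AX; U -> SAX becomes U -> SE, E -> AX.
Drop unreachable/unproductive: U.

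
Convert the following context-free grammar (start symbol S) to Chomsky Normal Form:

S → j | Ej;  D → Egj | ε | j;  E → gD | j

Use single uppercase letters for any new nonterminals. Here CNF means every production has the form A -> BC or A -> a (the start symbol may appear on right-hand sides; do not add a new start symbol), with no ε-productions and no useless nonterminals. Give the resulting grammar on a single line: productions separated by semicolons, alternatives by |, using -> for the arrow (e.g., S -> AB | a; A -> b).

Nullable: {D}; after ε-elimination: S -> j | Ej; D -> j | Egj; E -> g | j | gD.
No unit productions to eliminate.
TERM: introduce A -> g, B -> j and substitute in every rule of length ≥2.
BIN: D -> EAB becomes D -> EC, C -> AB.

S -> j | EB; A -> g; B -> j; C -> AB; D -> j | EC; E -> g | j | AD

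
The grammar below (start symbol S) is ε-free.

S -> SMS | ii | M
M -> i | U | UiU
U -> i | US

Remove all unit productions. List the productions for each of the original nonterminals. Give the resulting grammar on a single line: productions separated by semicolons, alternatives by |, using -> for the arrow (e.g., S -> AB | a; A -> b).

S -> i | US | ii | SMS | UiU; M -> i | US | UiU; U -> i | US

Unit productions: M->U, S->M.
Unit pairs (A ⇒* B via units): (M,U), (S,M), (S,U).
S: inherits non-unit rules of {M, S, U} → SMS | US | UiU | i | ii.
M: inherits non-unit rules of {M, U} → US | UiU | i.
U: inherits non-unit rules of {U} → US | i.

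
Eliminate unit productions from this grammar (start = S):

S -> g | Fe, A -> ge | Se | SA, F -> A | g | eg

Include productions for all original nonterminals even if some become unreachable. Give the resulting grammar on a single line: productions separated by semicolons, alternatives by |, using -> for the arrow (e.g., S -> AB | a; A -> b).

Unit productions: F->A.
Unit pairs (A ⇒* B via units): (F,A).
S: inherits non-unit rules of {S} → Fe | g.
A: inherits non-unit rules of {A} → SA | Se | ge.
F: inherits non-unit rules of {A, F} → SA | Se | eg | g | ge.

S -> g | Fe; A -> SA | Se | ge; F -> g | SA | Se | eg | ge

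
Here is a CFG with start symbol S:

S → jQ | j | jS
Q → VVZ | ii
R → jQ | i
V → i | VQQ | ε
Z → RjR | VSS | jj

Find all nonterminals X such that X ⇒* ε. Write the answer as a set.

{V}

Directly nullable (have an ε-rule): {V}.
Not nullable: Q, R, S, Z — each has a terminal in every rule's right-hand side or depends on a non-nullable symbol.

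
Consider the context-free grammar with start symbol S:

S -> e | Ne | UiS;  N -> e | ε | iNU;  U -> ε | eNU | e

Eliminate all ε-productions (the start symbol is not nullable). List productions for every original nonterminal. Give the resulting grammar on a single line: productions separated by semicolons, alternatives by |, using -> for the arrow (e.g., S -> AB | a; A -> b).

Nullable set: {N, U}.
S -> Ne: N nullable, giving Ne | e.
S -> UiS: U nullable, giving UiS | iS.
Drop N -> ε.
N -> iNU: N, U nullable, giving i | iN | iNU | iU.
Drop U -> ε.
U -> eNU: N, U nullable, giving e | eN | eNU | eU.
Unchanged (no nullable symbols): S -> e; N -> e; U -> e.

S -> e | Ne | iS | UiS; N -> e | i | iN | iU | iNU; U -> e | eN | eU | eNU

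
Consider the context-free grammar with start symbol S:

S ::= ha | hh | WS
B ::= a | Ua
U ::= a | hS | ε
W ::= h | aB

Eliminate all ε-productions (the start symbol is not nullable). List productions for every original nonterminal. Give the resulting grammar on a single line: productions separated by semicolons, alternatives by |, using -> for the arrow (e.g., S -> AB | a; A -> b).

S -> WS | ha | hh; B -> a | Ua; U -> a | hS; W -> h | aB

Nullable set: {U}.
B -> Ua: U nullable, giving Ua | a.
Drop U -> ε.
Unchanged (no nullable symbols): S -> WS; S -> ha; S -> hh; B -> a; U -> a; U -> hS; W -> aB; W -> h.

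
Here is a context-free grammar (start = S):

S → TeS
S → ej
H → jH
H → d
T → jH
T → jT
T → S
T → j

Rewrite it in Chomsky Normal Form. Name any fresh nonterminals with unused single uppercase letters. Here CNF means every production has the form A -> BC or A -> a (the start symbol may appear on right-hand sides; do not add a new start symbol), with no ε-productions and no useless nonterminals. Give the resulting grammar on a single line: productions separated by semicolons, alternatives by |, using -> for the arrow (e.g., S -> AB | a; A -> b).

No ε-productions.
After unit-elimination: S -> ej | TeS; H -> d | jH; T -> j | ej | jH | jT | TeS.
TERM: introduce B -> e, A -> j and substitute in every rule of length ≥2.
BIN: S -> TBS becomes S -> TC, C -> BS; T -> TBS becomes T -> TD, D -> BS.

S -> BA | TC; A -> j; B -> e; C -> BS; D -> BS; H -> d | AH; T -> j | AH | AT | BA | TD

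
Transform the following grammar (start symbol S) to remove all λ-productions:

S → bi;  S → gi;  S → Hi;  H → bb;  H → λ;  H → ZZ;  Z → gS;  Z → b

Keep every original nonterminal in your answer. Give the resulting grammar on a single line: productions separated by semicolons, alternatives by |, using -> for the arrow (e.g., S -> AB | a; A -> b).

S -> i | Hi | bi | gi; H -> ZZ | bb; Z -> b | gS

Nullable set: {H}.
S -> Hi: H nullable, giving Hi | i.
Drop H -> λ.
Unchanged (no nullable symbols): S -> bi; S -> gi; H -> ZZ; H -> bb; Z -> b; Z -> gS.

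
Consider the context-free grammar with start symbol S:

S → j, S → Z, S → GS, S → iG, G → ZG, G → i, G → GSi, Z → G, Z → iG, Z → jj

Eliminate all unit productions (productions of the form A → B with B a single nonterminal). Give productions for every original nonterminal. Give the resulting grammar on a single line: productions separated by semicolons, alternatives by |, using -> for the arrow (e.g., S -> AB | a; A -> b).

Unit productions: S->Z, Z->G.
Unit pairs (A ⇒* B via units): (S,G), (S,Z), (Z,G).
S: inherits non-unit rules of {G, S, Z} → GS | GSi | ZG | i | iG | j | jj.
G: inherits non-unit rules of {G} → GSi | ZG | i.
Z: inherits non-unit rules of {G, Z} → GSi | ZG | i | iG | jj.

S -> i | j | GS | ZG | iG | jj | GSi; G -> i | ZG | GSi; Z -> i | ZG | iG | jj | GSi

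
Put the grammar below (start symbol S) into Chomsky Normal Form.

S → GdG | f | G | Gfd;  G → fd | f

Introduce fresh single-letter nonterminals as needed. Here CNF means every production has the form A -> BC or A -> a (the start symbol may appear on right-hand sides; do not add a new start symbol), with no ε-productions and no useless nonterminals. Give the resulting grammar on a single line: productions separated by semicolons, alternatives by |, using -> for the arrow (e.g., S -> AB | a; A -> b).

S -> f | AB | GC | GD; A -> f; B -> d; C -> AB; D -> BG; G -> f | AB

No ε-productions.
After unit-elimination: S -> f | fd | GdG | Gfd; G -> f | fd.
TERM: introduce B -> d, A -> f and substitute in every rule of length ≥2.
BIN: S -> GAB becomes S -> GC, C -> AB; S -> GBG becomes S -> GD, D -> BG.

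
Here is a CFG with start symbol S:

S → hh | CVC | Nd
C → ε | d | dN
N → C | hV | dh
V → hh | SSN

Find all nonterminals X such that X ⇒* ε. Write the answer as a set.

Directly nullable (have an ε-rule): {C}.
N is nullable via N -> C (every symbol on the right is already known nullable).
Not nullable: S, V — each has a terminal in every rule's right-hand side or depends on a non-nullable symbol.

{C, N}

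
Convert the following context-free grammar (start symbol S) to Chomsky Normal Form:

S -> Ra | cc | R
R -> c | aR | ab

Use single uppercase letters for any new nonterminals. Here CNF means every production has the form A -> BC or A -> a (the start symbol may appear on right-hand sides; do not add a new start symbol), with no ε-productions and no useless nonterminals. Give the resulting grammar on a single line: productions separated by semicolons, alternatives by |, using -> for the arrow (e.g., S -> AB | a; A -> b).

No ε-productions.
After unit-elimination: S -> c | Ra | aR | ab | cc; R -> c | aR | ab.
TERM: introduce A -> a, B -> b, C -> c and substitute in every rule of length ≥2.

S -> c | AB | AR | CC | RA; A -> a; B -> b; C -> c; R -> c | AB | AR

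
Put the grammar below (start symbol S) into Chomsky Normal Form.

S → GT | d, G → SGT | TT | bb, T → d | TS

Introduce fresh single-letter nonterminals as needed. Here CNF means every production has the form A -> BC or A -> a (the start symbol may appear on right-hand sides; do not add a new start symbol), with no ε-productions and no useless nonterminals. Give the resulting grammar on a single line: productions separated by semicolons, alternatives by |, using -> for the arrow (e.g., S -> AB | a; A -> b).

S -> d | GT; A -> b; B -> GT; G -> AA | SB | TT; T -> d | TS

No ε-productions.
No unit productions to eliminate.
TERM: introduce A -> b and substitute in every rule of length ≥2.
BIN: G -> SGT becomes G -> SB, B -> GT.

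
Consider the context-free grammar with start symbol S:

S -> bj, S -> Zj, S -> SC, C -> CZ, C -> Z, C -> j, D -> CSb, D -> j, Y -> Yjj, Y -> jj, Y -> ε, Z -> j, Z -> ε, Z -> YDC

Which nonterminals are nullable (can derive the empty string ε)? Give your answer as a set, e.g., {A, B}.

Directly nullable (have an ε-rule): {Y, Z}.
C is nullable via C -> Z (every symbol on the right is already known nullable).
Not nullable: D, S — each has a terminal in every rule's right-hand side or depends on a non-nullable symbol.

{C, Y, Z}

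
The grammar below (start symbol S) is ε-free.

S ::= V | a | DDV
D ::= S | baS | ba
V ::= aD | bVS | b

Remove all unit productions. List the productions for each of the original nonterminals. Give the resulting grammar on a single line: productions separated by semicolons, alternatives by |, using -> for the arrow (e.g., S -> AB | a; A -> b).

Unit productions: D->S, S->V.
Unit pairs (A ⇒* B via units): (D,S), (D,V), (S,V).
S: inherits non-unit rules of {S, V} → DDV | a | aD | b | bVS.
D: inherits non-unit rules of {D, S, V} → DDV | a | aD | b | bVS | ba | baS.
V: inherits non-unit rules of {V} → aD | b | bVS.

S -> a | b | aD | DDV | bVS; D -> a | b | aD | ba | DDV | bVS | baS; V -> b | aD | bVS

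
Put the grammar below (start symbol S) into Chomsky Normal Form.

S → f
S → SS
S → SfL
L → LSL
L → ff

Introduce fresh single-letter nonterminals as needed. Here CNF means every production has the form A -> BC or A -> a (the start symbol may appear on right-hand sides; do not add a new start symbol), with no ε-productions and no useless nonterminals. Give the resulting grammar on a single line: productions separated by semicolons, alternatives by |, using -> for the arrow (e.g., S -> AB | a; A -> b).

No ε-productions.
No unit productions to eliminate.
TERM: introduce A -> f and substitute in every rule of length ≥2.
BIN: L -> LSL becomes L -> LB, B -> SL; S -> SAL becomes S -> SC, C -> AL.

S -> f | SC | SS; A -> f; B -> SL; C -> AL; L -> AA | LB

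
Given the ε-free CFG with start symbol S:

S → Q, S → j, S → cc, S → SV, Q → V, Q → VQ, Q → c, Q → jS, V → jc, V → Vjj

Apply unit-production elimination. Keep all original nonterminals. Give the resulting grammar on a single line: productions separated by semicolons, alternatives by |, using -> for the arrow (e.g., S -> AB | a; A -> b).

Unit productions: Q->V, S->Q.
Unit pairs (A ⇒* B via units): (Q,V), (S,Q), (S,V).
S: inherits non-unit rules of {Q, S, V} → SV | VQ | Vjj | c | cc | j | jS | jc.
Q: inherits non-unit rules of {Q, V} → VQ | Vjj | c | jS | jc.
V: inherits non-unit rules of {V} → Vjj | jc.

S -> c | j | SV | VQ | cc | jS | jc | Vjj; Q -> c | VQ | jS | jc | Vjj; V -> jc | Vjj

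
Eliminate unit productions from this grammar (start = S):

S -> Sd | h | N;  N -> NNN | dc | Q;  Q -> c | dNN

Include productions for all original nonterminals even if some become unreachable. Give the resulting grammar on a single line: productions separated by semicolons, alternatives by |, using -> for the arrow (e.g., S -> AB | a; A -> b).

S -> c | h | Sd | dc | NNN | dNN; N -> c | dc | NNN | dNN; Q -> c | dNN

Unit productions: N->Q, S->N.
Unit pairs (A ⇒* B via units): (N,Q), (S,N), (S,Q).
S: inherits non-unit rules of {N, Q, S} → NNN | Sd | c | dNN | dc | h.
N: inherits non-unit rules of {N, Q} → NNN | c | dNN | dc.
Q: inherits non-unit rules of {Q} → c | dNN.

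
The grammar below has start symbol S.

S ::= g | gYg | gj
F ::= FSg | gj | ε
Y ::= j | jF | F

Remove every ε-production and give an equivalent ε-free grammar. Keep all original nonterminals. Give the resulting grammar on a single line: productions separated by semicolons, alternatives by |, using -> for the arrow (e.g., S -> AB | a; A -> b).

Nullable set: {F, Y}.
S -> gYg: Y nullable, giving gYg | gg.
Drop F -> ε.
F -> FSg: F nullable, giving FSg | Sg.
Y -> F: F nullable, giving F.
Y -> jF: F nullable, giving j | jF.
Unchanged (no nullable symbols): S -> g; S -> gj; F -> gj; Y -> j.

S -> g | gg | gj | gYg; F -> Sg | gj | FSg; Y -> F | j | jF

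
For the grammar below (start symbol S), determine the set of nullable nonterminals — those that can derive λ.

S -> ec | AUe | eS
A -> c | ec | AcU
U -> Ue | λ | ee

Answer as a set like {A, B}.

{U}

Directly nullable (have an ε-rule): {U}.
Not nullable: A, S — each has a terminal in every rule's right-hand side or depends on a non-nullable symbol.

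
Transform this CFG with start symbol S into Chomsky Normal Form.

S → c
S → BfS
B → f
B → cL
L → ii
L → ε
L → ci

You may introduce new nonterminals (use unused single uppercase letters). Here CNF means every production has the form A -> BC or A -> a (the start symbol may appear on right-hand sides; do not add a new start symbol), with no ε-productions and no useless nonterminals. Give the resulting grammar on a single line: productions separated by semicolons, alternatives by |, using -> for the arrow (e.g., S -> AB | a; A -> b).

Nullable: {L}; after ε-elimination: S -> c | BfS; B -> c | f | cL; L -> ci | ii.
No unit productions to eliminate.
TERM: introduce A -> c, D -> f, C -> i and substitute in every rule of length ≥2.
BIN: S -> BDS becomes S -> BE, E -> DS.

S -> c | BE; A -> c; B -> c | f | AL; C -> i; D -> f; E -> DS; L -> AC | CC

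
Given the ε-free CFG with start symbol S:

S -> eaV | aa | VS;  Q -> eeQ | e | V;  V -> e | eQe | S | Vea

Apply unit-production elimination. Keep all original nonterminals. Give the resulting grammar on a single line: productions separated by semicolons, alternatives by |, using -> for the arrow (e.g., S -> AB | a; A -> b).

Unit productions: Q->V, V->S.
Unit pairs (A ⇒* B via units): (Q,S), (Q,V), (V,S).
S: inherits non-unit rules of {S} → VS | aa | eaV.
Q: inherits non-unit rules of {Q, S, V} → VS | Vea | aa | e | eQe | eaV | eeQ.
V: inherits non-unit rules of {S, V} → VS | Vea | aa | e | eQe | eaV.

S -> VS | aa | eaV; Q -> e | VS | aa | Vea | eQe | eaV | eeQ; V -> e | VS | aa | Vea | eQe | eaV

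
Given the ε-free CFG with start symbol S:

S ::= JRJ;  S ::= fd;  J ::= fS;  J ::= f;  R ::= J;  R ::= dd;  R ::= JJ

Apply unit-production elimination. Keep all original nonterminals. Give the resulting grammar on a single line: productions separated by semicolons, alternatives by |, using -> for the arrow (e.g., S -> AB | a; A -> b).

S -> fd | JRJ; J -> f | fS; R -> f | JJ | dd | fS

Unit productions: R->J.
Unit pairs (A ⇒* B via units): (R,J).
S: inherits non-unit rules of {S} → JRJ | fd.
J: inherits non-unit rules of {J} → f | fS.
R: inherits non-unit rules of {J, R} → JJ | dd | f | fS.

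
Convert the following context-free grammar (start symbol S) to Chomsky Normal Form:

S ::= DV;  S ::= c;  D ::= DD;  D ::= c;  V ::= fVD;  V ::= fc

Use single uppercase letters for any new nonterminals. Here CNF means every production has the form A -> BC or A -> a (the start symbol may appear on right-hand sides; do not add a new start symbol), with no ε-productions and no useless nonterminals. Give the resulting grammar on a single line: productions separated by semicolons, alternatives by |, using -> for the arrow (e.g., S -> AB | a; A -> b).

S -> c | DV; A -> f; B -> c; C -> VD; D -> c | DD; V -> AB | AC

No ε-productions.
No unit productions to eliminate.
TERM: introduce B -> c, A -> f and substitute in every rule of length ≥2.
BIN: V -> AVD becomes V -> AC, C -> VD.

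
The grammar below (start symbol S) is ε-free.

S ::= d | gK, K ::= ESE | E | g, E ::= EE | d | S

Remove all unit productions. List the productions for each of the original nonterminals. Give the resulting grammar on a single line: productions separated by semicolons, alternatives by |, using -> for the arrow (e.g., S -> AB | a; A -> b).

S -> d | gK; E -> d | EE | gK; K -> d | g | EE | gK | ESE

Unit productions: E->S, K->E.
Unit pairs (A ⇒* B via units): (E,S), (K,E), (K,S).
S: inherits non-unit rules of {S} → d | gK.
E: inherits non-unit rules of {E, S} → EE | d | gK.
K: inherits non-unit rules of {E, K, S} → EE | ESE | d | g | gK.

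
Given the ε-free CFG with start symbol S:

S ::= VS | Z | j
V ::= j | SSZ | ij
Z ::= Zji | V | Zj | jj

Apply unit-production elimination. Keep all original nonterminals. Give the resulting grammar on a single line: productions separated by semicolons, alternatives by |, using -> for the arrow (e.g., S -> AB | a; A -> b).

Unit productions: S->Z, Z->V.
Unit pairs (A ⇒* B via units): (S,V), (S,Z), (Z,V).
S: inherits non-unit rules of {S, V, Z} → SSZ | VS | Zj | Zji | ij | j | jj.
V: inherits non-unit rules of {V} → SSZ | ij | j.
Z: inherits non-unit rules of {V, Z} → SSZ | Zj | Zji | ij | j | jj.

S -> j | VS | Zj | ij | jj | SSZ | Zji; V -> j | ij | SSZ; Z -> j | Zj | ij | jj | SSZ | Zji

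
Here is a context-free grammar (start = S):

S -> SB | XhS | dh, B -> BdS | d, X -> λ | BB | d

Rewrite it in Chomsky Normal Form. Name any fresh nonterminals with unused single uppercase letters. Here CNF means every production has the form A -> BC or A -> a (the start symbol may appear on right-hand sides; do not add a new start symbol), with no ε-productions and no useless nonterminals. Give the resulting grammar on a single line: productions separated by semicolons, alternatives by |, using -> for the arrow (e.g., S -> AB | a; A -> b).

S -> AC | CS | SB | XE; A -> d; B -> d | BD; C -> h; D -> AS; E -> CS; X -> d | BB

Nullable: {X}; after ε-elimination: S -> SB | dh | hS | XhS; B -> d | BdS; X -> d | BB.
No unit productions to eliminate.
TERM: introduce A -> d, C -> h and substitute in every rule of length ≥2.
BIN: B -> BAS becomes B -> BD, D -> AS; S -> XCS becomes S -> XE, E -> CS.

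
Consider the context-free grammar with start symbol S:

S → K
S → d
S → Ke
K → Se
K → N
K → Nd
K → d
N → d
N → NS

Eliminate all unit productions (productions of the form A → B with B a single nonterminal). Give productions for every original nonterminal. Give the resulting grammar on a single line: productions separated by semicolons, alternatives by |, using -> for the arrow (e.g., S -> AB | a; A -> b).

S -> d | Ke | NS | Nd | Se; K -> d | NS | Nd | Se; N -> d | NS

Unit productions: K->N, S->K.
Unit pairs (A ⇒* B via units): (K,N), (S,K), (S,N).
S: inherits non-unit rules of {K, N, S} → Ke | NS | Nd | Se | d.
K: inherits non-unit rules of {K, N} → NS | Nd | Se | d.
N: inherits non-unit rules of {N} → NS | d.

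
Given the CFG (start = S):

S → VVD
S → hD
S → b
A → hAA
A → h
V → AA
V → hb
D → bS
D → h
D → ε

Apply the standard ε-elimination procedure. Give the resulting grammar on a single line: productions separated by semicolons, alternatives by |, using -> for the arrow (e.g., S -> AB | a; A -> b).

Nullable set: {D}.
S -> VVD: D nullable, giving VV | VVD.
S -> hD: D nullable, giving h | hD.
Drop D -> ε.
Unchanged (no nullable symbols): S -> b; A -> h; A -> hAA; D -> bS; D -> h; V -> AA; V -> hb.

S -> b | h | VV | hD | VVD; A -> h | hAA; D -> h | bS; V -> AA | hb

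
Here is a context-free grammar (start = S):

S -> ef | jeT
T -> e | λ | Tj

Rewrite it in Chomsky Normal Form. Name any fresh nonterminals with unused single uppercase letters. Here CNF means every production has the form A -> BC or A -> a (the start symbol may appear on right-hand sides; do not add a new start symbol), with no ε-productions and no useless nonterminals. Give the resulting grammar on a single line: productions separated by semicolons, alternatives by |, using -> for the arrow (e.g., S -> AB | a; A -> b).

S -> AB | CA | CD; A -> e; B -> f; C -> j; D -> AT; T -> e | j | TC

Nullable: {T}; after ε-elimination: S -> ef | je | jeT; T -> e | j | Tj.
No unit productions to eliminate.
TERM: introduce A -> e, B -> f, C -> j and substitute in every rule of length ≥2.
BIN: S -> CAT becomes S -> CD, D -> AT.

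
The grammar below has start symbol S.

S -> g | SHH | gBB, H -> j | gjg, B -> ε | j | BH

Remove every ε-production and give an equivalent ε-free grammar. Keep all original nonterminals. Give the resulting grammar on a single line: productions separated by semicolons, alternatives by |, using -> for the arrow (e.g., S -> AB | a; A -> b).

Nullable set: {B}.
S -> gBB: B, B nullable, giving g | gB | gBB.
Drop B -> ε.
B -> BH: B nullable, giving BH | H.
Unchanged (no nullable symbols): S -> SHH; S -> g; B -> j; H -> gjg; H -> j.

S -> g | gB | SHH | gBB; B -> H | j | BH; H -> j | gjg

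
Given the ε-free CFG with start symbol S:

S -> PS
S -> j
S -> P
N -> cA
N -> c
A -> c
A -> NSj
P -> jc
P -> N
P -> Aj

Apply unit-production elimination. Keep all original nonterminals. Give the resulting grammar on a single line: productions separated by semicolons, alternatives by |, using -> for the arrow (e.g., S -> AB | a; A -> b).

S -> c | j | Aj | PS | cA | jc; A -> c | NSj; N -> c | cA; P -> c | Aj | cA | jc

Unit productions: P->N, S->P.
Unit pairs (A ⇒* B via units): (P,N), (S,N), (S,P).
S: inherits non-unit rules of {N, P, S} → Aj | PS | c | cA | j | jc.
A: inherits non-unit rules of {A} → NSj | c.
N: inherits non-unit rules of {N} → c | cA.
P: inherits non-unit rules of {N, P} → Aj | c | cA | jc.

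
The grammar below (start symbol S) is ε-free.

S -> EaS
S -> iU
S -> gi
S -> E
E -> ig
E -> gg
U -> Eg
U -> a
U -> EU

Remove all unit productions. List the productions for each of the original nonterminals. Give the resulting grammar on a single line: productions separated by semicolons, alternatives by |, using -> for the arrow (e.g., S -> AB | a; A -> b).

S -> gg | gi | iU | ig | EaS; E -> gg | ig; U -> a | EU | Eg

Unit productions: S->E.
Unit pairs (A ⇒* B via units): (S,E).
S: inherits non-unit rules of {E, S} → EaS | gg | gi | iU | ig.
E: inherits non-unit rules of {E} → gg | ig.
U: inherits non-unit rules of {U} → EU | Eg | a.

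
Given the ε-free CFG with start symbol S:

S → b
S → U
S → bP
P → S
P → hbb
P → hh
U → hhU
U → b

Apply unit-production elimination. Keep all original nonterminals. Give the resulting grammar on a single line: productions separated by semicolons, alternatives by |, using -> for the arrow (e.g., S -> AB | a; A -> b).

Unit productions: P->S, S->U.
Unit pairs (A ⇒* B via units): (P,S), (P,U), (S,U).
S: inherits non-unit rules of {S, U} → b | bP | hhU.
P: inherits non-unit rules of {P, S, U} → b | bP | hbb | hh | hhU.
U: inherits non-unit rules of {U} → b | hhU.

S -> b | bP | hhU; P -> b | bP | hh | hbb | hhU; U -> b | hhU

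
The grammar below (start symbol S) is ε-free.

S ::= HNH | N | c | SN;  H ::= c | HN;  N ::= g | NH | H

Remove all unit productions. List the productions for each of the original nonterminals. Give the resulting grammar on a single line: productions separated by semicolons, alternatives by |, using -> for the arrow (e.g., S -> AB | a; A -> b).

S -> c | g | HN | NH | SN | HNH; H -> c | HN; N -> c | g | HN | NH

Unit productions: N->H, S->N.
Unit pairs (A ⇒* B via units): (N,H), (S,H), (S,N).
S: inherits non-unit rules of {H, N, S} → HN | HNH | NH | SN | c | g.
H: inherits non-unit rules of {H} → HN | c.
N: inherits non-unit rules of {H, N} → HN | NH | c | g.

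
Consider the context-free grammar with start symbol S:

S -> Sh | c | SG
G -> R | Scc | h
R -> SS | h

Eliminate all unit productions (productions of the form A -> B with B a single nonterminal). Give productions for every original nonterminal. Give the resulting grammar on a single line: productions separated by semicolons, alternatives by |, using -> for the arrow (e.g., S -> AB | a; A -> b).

S -> c | SG | Sh; G -> h | SS | Scc; R -> h | SS

Unit productions: G->R.
Unit pairs (A ⇒* B via units): (G,R).
S: inherits non-unit rules of {S} → SG | Sh | c.
G: inherits non-unit rules of {G, R} → SS | Scc | h.
R: inherits non-unit rules of {R} → SS | h.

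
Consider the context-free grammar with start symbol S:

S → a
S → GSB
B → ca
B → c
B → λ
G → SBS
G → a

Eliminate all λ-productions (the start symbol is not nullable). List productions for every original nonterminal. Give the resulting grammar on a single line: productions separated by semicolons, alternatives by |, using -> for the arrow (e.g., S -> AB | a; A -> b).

Nullable set: {B}.
S -> GSB: B nullable, giving GS | GSB.
Drop B -> λ.
G -> SBS: B nullable, giving SBS | SS.
Unchanged (no nullable symbols): S -> a; B -> c; B -> ca; G -> a.

S -> a | GS | GSB; B -> c | ca; G -> a | SS | SBS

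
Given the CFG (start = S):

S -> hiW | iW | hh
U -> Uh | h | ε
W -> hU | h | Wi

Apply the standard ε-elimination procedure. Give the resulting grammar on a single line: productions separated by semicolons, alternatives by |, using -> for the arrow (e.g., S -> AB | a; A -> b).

S -> hh | iW | hiW; U -> h | Uh; W -> h | Wi | hU

Nullable set: {U}.
Drop U -> ε.
U -> Uh: U nullable, giving Uh | h.
W -> hU: U nullable, giving h | hU.
Unchanged (no nullable symbols): S -> hh; S -> hiW; S -> iW; U -> h; W -> Wi; W -> h.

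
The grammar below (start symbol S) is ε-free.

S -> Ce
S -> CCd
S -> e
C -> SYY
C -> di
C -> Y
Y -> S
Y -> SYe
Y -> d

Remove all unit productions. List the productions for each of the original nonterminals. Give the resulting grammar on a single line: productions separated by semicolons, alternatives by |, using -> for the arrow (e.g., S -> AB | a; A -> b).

Unit productions: C->Y, Y->S.
Unit pairs (A ⇒* B via units): (C,S), (C,Y), (Y,S).
S: inherits non-unit rules of {S} → CCd | Ce | e.
C: inherits non-unit rules of {C, S, Y} → CCd | Ce | SYY | SYe | d | di | e.
Y: inherits non-unit rules of {S, Y} → CCd | Ce | SYe | d | e.

S -> e | Ce | CCd; C -> d | e | Ce | di | CCd | SYY | SYe; Y -> d | e | Ce | CCd | SYe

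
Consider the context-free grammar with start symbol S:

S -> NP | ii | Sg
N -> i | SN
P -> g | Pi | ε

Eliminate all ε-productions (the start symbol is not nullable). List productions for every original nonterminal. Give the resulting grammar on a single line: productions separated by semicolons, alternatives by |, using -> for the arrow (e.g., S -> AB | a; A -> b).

S -> N | NP | Sg | ii; N -> i | SN; P -> g | i | Pi

Nullable set: {P}.
S -> NP: P nullable, giving N | NP.
Drop P -> ε.
P -> Pi: P nullable, giving Pi | i.
Unchanged (no nullable symbols): S -> Sg; S -> ii; N -> SN; N -> i; P -> g.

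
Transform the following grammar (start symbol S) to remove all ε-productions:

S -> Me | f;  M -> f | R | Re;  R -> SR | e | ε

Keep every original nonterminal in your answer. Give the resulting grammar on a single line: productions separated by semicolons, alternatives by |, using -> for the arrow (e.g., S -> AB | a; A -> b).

S -> e | f | Me; M -> R | e | f | Re; R -> S | e | SR

Nullable set: {M, R}.
S -> Me: M nullable, giving Me | e.
M -> R: R nullable, giving R.
M -> Re: R nullable, giving Re | e.
Drop R -> ε.
R -> SR: R nullable, giving S | SR.
Unchanged (no nullable symbols): S -> f; M -> f; R -> e.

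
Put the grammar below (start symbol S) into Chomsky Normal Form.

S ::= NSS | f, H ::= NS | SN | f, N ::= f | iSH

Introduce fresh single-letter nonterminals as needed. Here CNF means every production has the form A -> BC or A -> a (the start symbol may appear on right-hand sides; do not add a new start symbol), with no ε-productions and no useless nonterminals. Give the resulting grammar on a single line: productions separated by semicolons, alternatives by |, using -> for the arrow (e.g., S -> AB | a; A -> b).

S -> f | NC; A -> i; B -> SH; C -> SS; H -> f | NS | SN; N -> f | AB

No ε-productions.
No unit productions to eliminate.
TERM: introduce A -> i and substitute in every rule of length ≥2.
BIN: N -> ASH becomes N -> AB, B -> SH; S -> NSS becomes S -> NC, C -> SS.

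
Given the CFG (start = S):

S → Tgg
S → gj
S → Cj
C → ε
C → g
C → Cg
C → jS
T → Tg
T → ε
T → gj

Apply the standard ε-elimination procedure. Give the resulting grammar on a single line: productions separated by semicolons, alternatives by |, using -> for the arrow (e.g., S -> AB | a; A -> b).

Nullable set: {C, T}.
S -> Cj: C nullable, giving Cj | j.
S -> Tgg: T nullable, giving Tgg | gg.
Drop C -> ε.
C -> Cg: C nullable, giving Cg | g.
Drop T -> ε.
T -> Tg: T nullable, giving Tg | g.
Unchanged (no nullable symbols): S -> gj; C -> g; C -> jS; T -> gj.

S -> j | Cj | gg | gj | Tgg; C -> g | Cg | jS; T -> g | Tg | gj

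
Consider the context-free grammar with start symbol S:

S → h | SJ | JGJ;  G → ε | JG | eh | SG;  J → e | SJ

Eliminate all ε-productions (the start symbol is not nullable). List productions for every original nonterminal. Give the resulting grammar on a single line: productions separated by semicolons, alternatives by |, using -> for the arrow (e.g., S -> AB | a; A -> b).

S -> h | JJ | SJ | JGJ; G -> J | S | JG | SG | eh; J -> e | SJ

Nullable set: {G}.
S -> JGJ: G nullable, giving JGJ | JJ.
Drop G -> ε.
G -> JG: G nullable, giving J | JG.
G -> SG: G nullable, giving S | SG.
Unchanged (no nullable symbols): S -> SJ; S -> h; G -> eh; J -> SJ; J -> e.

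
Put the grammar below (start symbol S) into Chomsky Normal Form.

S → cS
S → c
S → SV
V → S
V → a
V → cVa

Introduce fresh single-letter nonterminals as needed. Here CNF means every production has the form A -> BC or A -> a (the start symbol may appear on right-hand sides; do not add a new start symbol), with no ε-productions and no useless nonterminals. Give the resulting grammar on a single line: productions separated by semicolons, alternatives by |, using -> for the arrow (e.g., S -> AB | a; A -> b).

No ε-productions.
After unit-elimination: S -> c | SV | cS; V -> a | c | SV | cS | cVa.
TERM: introduce B -> a, A -> c and substitute in every rule of length ≥2.
BIN: V -> AVB becomes V -> AC, C -> VB.

S -> c | AS | SV; A -> c; B -> a; C -> VB; V -> a | c | AC | AS | SV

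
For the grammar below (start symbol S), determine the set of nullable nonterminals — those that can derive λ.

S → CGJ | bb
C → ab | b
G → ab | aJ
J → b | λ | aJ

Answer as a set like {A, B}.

{J}

Directly nullable (have an ε-rule): {J}.
Not nullable: C, G, S — each has a terminal in every rule's right-hand side or depends on a non-nullable symbol.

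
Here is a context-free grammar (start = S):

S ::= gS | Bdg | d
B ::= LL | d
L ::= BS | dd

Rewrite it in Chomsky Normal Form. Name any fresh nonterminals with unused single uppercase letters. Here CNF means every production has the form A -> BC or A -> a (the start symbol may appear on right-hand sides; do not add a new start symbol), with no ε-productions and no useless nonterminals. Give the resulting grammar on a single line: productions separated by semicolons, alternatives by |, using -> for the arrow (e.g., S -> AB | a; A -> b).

No ε-productions.
No unit productions to eliminate.
TERM: introduce A -> d, C -> g and substitute in every rule of length ≥2.
BIN: S -> BAC becomes S -> BD, D -> AC.

S -> d | BD | CS; A -> d; B -> d | LL; C -> g; D -> AC; L -> AA | BS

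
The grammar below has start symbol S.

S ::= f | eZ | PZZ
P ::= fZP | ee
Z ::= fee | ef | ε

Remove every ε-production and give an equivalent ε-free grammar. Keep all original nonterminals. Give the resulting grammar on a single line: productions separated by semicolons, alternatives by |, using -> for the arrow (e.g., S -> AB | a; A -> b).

Nullable set: {Z}.
S -> PZZ: Z, Z nullable, giving P | PZ | PZZ.
S -> eZ: Z nullable, giving e | eZ.
P -> fZP: Z nullable, giving fP | fZP.
Drop Z -> ε.
Unchanged (no nullable symbols): S -> f; P -> ee; Z -> ef; Z -> fee.

S -> P | e | f | PZ | eZ | PZZ; P -> ee | fP | fZP; Z -> ef | fee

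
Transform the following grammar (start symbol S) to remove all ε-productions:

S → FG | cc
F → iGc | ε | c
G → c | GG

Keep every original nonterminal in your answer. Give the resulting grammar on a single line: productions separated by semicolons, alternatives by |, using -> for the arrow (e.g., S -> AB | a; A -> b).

S -> G | FG | cc; F -> c | iGc; G -> c | GG

Nullable set: {F}.
S -> FG: F nullable, giving FG | G.
Drop F -> ε.
Unchanged (no nullable symbols): S -> cc; F -> c; F -> iGc; G -> GG; G -> c.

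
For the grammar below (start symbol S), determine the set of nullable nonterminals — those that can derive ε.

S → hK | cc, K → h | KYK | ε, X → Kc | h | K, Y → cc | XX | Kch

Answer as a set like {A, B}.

{K, X, Y}

Directly nullable (have an ε-rule): {K}.
X is nullable via X -> K (every symbol on the right is already known nullable).
Y is nullable via Y -> XX (every symbol on the right is already known nullable).
Not nullable: S — each has a terminal in every rule's right-hand side or depends on a non-nullable symbol.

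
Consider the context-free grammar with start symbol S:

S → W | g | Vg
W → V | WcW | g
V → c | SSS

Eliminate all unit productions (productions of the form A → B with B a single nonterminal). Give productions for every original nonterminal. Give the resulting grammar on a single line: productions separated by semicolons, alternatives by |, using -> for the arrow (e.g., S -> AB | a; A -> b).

Unit productions: S->W, W->V.
Unit pairs (A ⇒* B via units): (S,V), (S,W), (W,V).
S: inherits non-unit rules of {S, V, W} → SSS | Vg | WcW | c | g.
V: inherits non-unit rules of {V} → SSS | c.
W: inherits non-unit rules of {V, W} → SSS | WcW | c | g.

S -> c | g | Vg | SSS | WcW; V -> c | SSS; W -> c | g | SSS | WcW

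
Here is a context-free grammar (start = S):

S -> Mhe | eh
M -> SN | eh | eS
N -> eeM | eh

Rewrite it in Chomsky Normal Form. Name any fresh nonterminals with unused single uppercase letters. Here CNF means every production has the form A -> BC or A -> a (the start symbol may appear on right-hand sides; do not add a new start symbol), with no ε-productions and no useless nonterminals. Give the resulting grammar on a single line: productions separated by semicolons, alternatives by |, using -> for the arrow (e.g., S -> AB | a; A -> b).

S -> AB | MD; A -> e; B -> h; C -> AM; D -> BA; M -> AB | AS | SN; N -> AB | AC

No ε-productions.
No unit productions to eliminate.
TERM: introduce A -> e, B -> h and substitute in every rule of length ≥2.
BIN: N -> AAM becomes N -> AC, C -> AM; S -> MBA becomes S -> MD, D -> BA.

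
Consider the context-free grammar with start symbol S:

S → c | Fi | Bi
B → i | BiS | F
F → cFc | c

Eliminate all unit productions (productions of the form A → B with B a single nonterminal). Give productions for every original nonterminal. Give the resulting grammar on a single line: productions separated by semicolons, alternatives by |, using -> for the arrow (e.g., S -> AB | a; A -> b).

Unit productions: B->F.
Unit pairs (A ⇒* B via units): (B,F).
S: inherits non-unit rules of {S} → Bi | Fi | c.
B: inherits non-unit rules of {B, F} → BiS | c | cFc | i.
F: inherits non-unit rules of {F} → c | cFc.

S -> c | Bi | Fi; B -> c | i | BiS | cFc; F -> c | cFc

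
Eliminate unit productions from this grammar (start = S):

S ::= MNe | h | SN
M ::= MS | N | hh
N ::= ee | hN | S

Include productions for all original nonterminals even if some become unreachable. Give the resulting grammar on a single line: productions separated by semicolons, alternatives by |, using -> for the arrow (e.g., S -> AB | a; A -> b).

S -> h | SN | MNe; M -> h | MS | SN | ee | hN | hh | MNe; N -> h | SN | ee | hN | MNe

Unit productions: M->N, N->S.
Unit pairs (A ⇒* B via units): (M,N), (M,S), (N,S).
S: inherits non-unit rules of {S} → MNe | SN | h.
M: inherits non-unit rules of {M, N, S} → MNe | MS | SN | ee | h | hN | hh.
N: inherits non-unit rules of {N, S} → MNe | SN | ee | h | hN.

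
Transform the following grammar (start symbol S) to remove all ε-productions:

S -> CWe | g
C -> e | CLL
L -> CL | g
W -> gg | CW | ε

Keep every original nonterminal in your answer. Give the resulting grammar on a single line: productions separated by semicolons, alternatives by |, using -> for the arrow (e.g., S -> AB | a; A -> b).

Nullable set: {W}.
S -> CWe: W nullable, giving CWe | Ce.
Drop W -> ε.
W -> CW: W nullable, giving C | CW.
Unchanged (no nullable symbols): S -> g; C -> CLL; C -> e; L -> CL; L -> g; W -> gg.

S -> g | Ce | CWe; C -> e | CLL; L -> g | CL; W -> C | CW | gg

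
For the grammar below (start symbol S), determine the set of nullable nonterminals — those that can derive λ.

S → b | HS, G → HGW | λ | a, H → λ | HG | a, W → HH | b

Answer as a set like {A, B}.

{G, H, W}

Directly nullable (have an ε-rule): {G, H}.
W is nullable via W -> HH (every symbol on the right is already known nullable).
Not nullable: S — each has a terminal in every rule's right-hand side or depends on a non-nullable symbol.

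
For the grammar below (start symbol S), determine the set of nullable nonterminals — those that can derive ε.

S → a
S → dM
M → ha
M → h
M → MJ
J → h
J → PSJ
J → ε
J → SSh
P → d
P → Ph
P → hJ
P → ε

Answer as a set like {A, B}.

{J, P}

Directly nullable (have an ε-rule): {J, P}.
Not nullable: M, S — each has a terminal in every rule's right-hand side or depends on a non-nullable symbol.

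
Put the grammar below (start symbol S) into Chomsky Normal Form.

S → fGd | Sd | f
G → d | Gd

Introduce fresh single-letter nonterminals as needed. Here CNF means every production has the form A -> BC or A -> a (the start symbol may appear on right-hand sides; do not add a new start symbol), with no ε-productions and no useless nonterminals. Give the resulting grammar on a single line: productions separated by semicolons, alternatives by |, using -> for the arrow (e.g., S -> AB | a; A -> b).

S -> f | BC | SA; A -> d; B -> f; C -> GA; G -> d | GA

No ε-productions.
No unit productions to eliminate.
TERM: introduce A -> d, B -> f and substitute in every rule of length ≥2.
BIN: S -> BGA becomes S -> BC, C -> GA.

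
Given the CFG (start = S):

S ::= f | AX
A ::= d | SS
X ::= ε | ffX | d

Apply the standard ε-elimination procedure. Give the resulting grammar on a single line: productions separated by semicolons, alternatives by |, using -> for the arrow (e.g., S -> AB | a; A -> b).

Nullable set: {X}.
S -> AX: X nullable, giving A | AX.
Drop X -> ε.
X -> ffX: X nullable, giving ff | ffX.
Unchanged (no nullable symbols): S -> f; A -> SS; A -> d; X -> d.

S -> A | f | AX; A -> d | SS; X -> d | ff | ffX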